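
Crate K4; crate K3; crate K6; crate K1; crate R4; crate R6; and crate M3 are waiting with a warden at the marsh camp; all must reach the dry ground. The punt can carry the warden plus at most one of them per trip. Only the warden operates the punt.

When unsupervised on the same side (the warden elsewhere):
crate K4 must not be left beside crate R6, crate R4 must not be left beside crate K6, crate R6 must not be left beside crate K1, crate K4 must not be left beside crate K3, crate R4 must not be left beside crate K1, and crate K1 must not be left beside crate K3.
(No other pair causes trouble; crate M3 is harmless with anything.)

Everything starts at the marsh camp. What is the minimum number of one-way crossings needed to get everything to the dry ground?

Whatever the first load, the items left behind include a forbidden pair without the warden. No opening move is safe, so no plan exists.

impossible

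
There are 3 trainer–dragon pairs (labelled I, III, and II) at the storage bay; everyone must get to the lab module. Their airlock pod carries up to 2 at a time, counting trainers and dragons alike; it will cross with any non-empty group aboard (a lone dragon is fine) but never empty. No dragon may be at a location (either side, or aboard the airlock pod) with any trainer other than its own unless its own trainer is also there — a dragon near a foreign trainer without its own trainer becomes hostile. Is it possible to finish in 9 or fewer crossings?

No

Counting alone: each trip to the lab module takes at most 2 across and each return brings at least 1 back, so after t trips out (and t−1 returns) at most 2t − (t−1) of the 6 are across; that first reaches 6 at t = 5, so at least 9 crossings are needed.
The safety rule pushes this higher. Following every safe sequence of crossings, the most of the 6 that can be at the lab module as the airlock pod arrives there on crossing 9 is 5 — never all 6.
So the move cannot be finished within 9 crossings. (The shortest complete plan takes 11:)
1. dragon I and trainer I cross → the lab module.
2. trainer I crosses ← the storage bay.
3. dragon II and dragon III cross → the lab module.
4. dragon I crosses ← the storage bay.
5. trainer II and trainer III cross → the lab module.
6. dragon III and trainer III cross ← the storage bay.
7. trainer I and trainer III cross → the lab module.
8. dragon II crosses ← the storage bay.
9. dragon I and dragon III cross → the lab module.
10. trainer II crosses ← the storage bay.
11. dragon II and trainer II cross → the lab module.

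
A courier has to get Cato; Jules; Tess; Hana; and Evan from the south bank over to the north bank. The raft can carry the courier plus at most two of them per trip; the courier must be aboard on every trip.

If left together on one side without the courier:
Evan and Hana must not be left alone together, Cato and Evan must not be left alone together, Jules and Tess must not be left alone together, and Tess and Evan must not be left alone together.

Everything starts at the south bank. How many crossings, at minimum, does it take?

Counting alone: the courier can take at most 2 across per trip to the north bank, so moving all 5 needs at least 3 loaded trips out, with a return between consecutive ones — at least 5 crossings.
The plan below uses exactly 5 crossings, so it is optimal:
1. Courier goes to the north bank with Evan and Jules.
2. Courier goes back to the south bank alone.
3. Courier goes to the north bank with Cato and Hana.
4. Courier goes back to the south bank with Evan.
5. Courier goes to the north bank with Evan and Tess.

5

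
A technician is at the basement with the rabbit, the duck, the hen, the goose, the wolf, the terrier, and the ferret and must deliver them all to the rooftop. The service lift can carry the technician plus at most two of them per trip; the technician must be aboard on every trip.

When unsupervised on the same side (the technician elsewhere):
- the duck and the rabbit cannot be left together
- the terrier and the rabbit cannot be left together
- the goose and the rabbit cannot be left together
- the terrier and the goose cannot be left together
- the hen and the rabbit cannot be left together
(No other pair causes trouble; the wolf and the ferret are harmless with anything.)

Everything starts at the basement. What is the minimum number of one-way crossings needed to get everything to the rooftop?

Counting alone: the technician can take at most 2 across per trip to the rooftop, so moving all 7 needs at least 4 loaded trips out, with a return between consecutive ones — at least 7 crossings.
The safety rule pushes this higher. Following every safe sequence of crossings, the most of the 7 that can be at the rooftop as the service lift arrives there on crossings 7, 9 is 5, 6 respectively — never all 7.
So no plan with fewer than 11 crossings exists, and this one achieves 11:
1. Technician goes to the rooftop with the goose and the rabbit.  [the basement: the duck, the ferret, the hen, the terrier, the wolf | the rooftop: the goose, the rabbit]
2. Technician goes back to the basement with the rabbit.  [the basement: the duck, the ferret, the hen, the rabbit, the terrier, the wolf | the rooftop: the goose]
3. Technician goes to the rooftop with the duck and the rabbit.  [the basement: the ferret, the hen, the terrier, the wolf | the rooftop: the duck, the goose, the rabbit]
4. Technician goes back to the basement with the rabbit.  [the basement: the ferret, the hen, the rabbit, the terrier, the wolf | the rooftop: the duck, the goose]
5. Technician goes to the rooftop with the hen and the rabbit.  [the basement: the ferret, the terrier, the wolf | the rooftop: the duck, the goose, the hen, the rabbit]
6. Technician goes back to the basement with the rabbit.  [the basement: the ferret, the rabbit, the terrier, the wolf | the rooftop: the duck, the goose, the hen]
7. Technician goes to the rooftop with the rabbit and the wolf.  [the basement: the ferret, the terrier | the rooftop: the duck, the goose, the hen, the rabbit, the wolf]
8. Technician goes back to the basement with the rabbit.  [the basement: the ferret, the rabbit, the terrier | the rooftop: the duck, the goose, the hen, the wolf]
9. Technician goes to the rooftop with the ferret and the rabbit.  [the basement: the terrier | the rooftop: the duck, the ferret, the goose, the hen, the rabbit, the wolf]
10. Technician goes back to the basement with the rabbit.  [the basement: the rabbit, the terrier | the rooftop: the duck, the ferret, the goose, the hen, the wolf]
11. Technician goes to the rooftop with the rabbit and the terrier.  [the basement: — | the rooftop: the duck, the ferret, the goose, the hen, the rabbit, the terrier, the wolf]

11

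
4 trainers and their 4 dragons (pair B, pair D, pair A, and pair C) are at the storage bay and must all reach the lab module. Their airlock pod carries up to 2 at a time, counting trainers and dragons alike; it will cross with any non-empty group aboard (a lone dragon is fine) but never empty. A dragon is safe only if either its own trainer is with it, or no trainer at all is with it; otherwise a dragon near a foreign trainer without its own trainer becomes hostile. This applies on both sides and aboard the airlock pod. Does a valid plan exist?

Following every safe sequence of crossings from the start, the most of the 8 that can be at the lab module as the airlock pod arrives there on crossings 1, 3, 5 is 2, 3, 4 respectively; the best ever achieved is 4 of 8.
From crossing 7 on, no configuration arises that was not already reachable earlier: only 44 distinct safe configurations (who is on which side, and where the airlock pod is) can ever be reached, none of them has everyone across, and every continuation just revisits them. So no valid plan exists.

No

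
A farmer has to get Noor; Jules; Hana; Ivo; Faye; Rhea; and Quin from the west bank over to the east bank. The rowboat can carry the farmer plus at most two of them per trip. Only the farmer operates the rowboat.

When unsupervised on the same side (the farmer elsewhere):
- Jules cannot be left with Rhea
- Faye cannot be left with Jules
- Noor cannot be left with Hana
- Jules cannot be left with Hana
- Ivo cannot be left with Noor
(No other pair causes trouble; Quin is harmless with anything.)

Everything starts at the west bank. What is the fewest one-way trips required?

Counting alone: the farmer can take at most 2 across per trip to the east bank, so moving all 7 needs at least 4 loaded trips out, with a return between consecutive ones — at least 7 crossings.
The safety rule pushes this higher. Following every safe sequence of crossings, the most of the 7 that can be at the east bank as the rowboat arrives there on crossing 7 is 6 — never all 7.
So no plan with fewer than 9 crossings exists, and this one achieves 9:
1. Farmer goes to the east bank with Jules and Noor.
2. Farmer goes back to the west bank alone.
3. Farmer goes to the east bank with Ivo.
4. Farmer goes back to the west bank with Noor.
5. Farmer goes to the east bank with Faye and Hana.
6. Farmer goes back to the west bank with Jules.
7. Farmer goes to the east bank with Quin and Rhea.
8. Farmer goes back to the west bank alone.
9. Farmer goes to the east bank with Jules and Noor.

9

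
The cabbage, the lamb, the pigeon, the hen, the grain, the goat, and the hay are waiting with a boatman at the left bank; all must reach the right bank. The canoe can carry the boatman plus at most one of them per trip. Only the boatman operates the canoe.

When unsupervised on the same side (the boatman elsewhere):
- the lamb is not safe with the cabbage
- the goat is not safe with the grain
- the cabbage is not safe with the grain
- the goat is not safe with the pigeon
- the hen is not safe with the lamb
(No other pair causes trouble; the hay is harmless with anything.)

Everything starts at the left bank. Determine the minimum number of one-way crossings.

Whatever the first load, the items left behind include a forbidden pair without the boatman. No opening move is safe, so no plan exists.

impossible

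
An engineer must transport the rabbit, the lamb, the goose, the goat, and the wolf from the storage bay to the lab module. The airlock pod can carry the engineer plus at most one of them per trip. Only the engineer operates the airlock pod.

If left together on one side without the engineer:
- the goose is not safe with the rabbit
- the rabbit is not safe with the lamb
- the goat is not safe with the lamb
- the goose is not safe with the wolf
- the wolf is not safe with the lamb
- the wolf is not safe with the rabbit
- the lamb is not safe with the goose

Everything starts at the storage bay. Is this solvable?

No

Whatever the first load, the items left behind include a forbidden pair without the engineer. No opening move is safe, so no plan exists.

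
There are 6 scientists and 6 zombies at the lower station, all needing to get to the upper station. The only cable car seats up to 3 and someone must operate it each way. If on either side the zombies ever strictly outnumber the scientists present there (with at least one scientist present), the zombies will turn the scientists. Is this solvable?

Following every safe sequence of crossings from the start, the most of the 12 that can be at the upper station as the cable car arrives there on crossings 1, 3, 5 is 3, 5, 6 respectively; the best ever achieved is 6 of 12.
From crossing 7 on, no configuration arises that was not already reachable earlier: only 17 distinct safe configurations (who is on which side, and where the cable car is) can ever be reached, none of them has everyone across, and every continuation just revisits them. They are: 0 scientists + 0 zombies across (cable car back at the start); 0 scientists + 1 zombie across (cable car there); 0 scientists + 1 zombie across (cable car back at the start); 0 scientists + 2 zombies across (cable car there); 0 scientists + 2 zombies across (cable car back at the start); 0 scientists + 3 zombies across (cable car there); 0 scientists + 3 zombies across (cable car back at the start); 0 scientists + 4 zombies across (cable car there); 0 scientists + 4 zombies across (cable car back at the start); 0 scientists + 5 zombies across (cable car there); 0 scientists + 5 zombies across (cable car back at the start); 0 scientists + 6 zombies across (cable car there); 1 scientist + 1 zombie across (cable car there); 1 scientist + 1 zombie across (cable car back at the start); 2 scientists + 2 zombies across (cable car there); 2 scientists + 2 zombies across (cable car back at the start); 3 scientists + 3 zombies across (cable car there). So no valid plan exists.

No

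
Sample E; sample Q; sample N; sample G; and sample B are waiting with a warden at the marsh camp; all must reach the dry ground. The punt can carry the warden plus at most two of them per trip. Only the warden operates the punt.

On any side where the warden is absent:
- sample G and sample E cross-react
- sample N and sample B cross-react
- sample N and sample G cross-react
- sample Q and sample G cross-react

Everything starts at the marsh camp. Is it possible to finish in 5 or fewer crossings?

Yes

Yes — this plan uses 5 crossings (≤ 5):
1. Warden goes to the dry ground with sample G and sample N.  [the marsh camp: sample B, sample E, sample Q | the dry ground: sample G, sample N]
2. Warden goes back to the marsh camp with sample G.  [the marsh camp: sample B, sample E, sample G, sample Q | the dry ground: sample N]
3. Warden goes to the dry ground with sample E and sample Q.  [the marsh camp: sample B, sample G | the dry ground: sample E, sample N, sample Q]
4. Warden goes back to the marsh camp alone.  [the marsh camp: sample B, sample G | the dry ground: sample E, sample N, sample Q]
5. Warden goes to the dry ground with sample B and sample G.  [the marsh camp: — | the dry ground: sample B, sample E, sample G, sample N, sample Q]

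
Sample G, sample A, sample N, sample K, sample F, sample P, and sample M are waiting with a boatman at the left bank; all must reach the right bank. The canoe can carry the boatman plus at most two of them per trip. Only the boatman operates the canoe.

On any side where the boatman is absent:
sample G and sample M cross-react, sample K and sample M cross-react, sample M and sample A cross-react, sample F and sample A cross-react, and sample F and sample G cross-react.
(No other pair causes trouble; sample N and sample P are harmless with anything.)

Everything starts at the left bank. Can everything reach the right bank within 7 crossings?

No

Counting alone: the boatman can take at most 2 across per trip to the right bank, so moving all 7 needs at least 4 loaded trips out, with a return between consecutive ones — at least 7 crossings.
The safety rule pushes this higher. Following every safe sequence of crossings, the most of the 7 that can be at the right bank as the canoe arrives there on crossing 7 is 6 — never all 7.
So the move cannot be finished within 7 crossings. (The shortest complete plan takes 9:)
1. Boatman goes to the right bank with sample F and sample M.  [the left bank: sample A, sample G, sample K, sample N, sample P | the right bank: sample F, sample M]
2. Boatman goes back to the left bank alone.  [the left bank: sample A, sample G, sample K, sample N, sample P | the right bank: sample F, sample M]
3. Boatman goes to the right bank with sample G.  [the left bank: sample A, sample K, sample N, sample P | the right bank: sample F, sample G, sample M]
4. Boatman goes back to the left bank with sample F and sample M.  [the left bank: sample A, sample F, sample K, sample M, sample N, sample P | the right bank: sample G]
5. Boatman goes to the right bank with sample A and sample K.  [the left bank: sample F, sample M, sample N, sample P | the right bank: sample A, sample G, sample K]
6. Boatman goes back to the left bank alone.  [the left bank: sample F, sample M, sample N, sample P | the right bank: sample A, sample G, sample K]
7. Boatman goes to the right bank with sample N and sample P.  [the left bank: sample F, sample M | the right bank: sample A, sample G, sample K, sample N, sample P]
8. Boatman goes back to the left bank alone.  [the left bank: sample F, sample M | the right bank: sample A, sample G, sample K, sample N, sample P]
9. Boatman goes to the right bank with sample F and sample M.  [the left bank: — | the right bank: sample A, sample F, sample G, sample K, sample M, sample N, sample P]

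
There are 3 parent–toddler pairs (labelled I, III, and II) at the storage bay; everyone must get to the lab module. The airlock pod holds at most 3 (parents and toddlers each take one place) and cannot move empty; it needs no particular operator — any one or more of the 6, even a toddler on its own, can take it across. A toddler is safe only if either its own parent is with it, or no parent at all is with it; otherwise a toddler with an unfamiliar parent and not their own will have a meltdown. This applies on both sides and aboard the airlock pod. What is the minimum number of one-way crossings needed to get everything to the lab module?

Counting alone: each trip to the lab module takes at most 3 across and each return brings at least 1 back, so after t trips out (and t−1 returns) at most 3t − (t−1) of the 6 are across; that first reaches 6 at t = 3, so at least 5 crossings are needed.
The plan below uses exactly 5 crossings, so it is optimal:
1. parent I and toddler I cross → the lab module.
2. parent I crosses ← the storage bay.
3. parent I, parent II, and parent III cross → the lab module.
4. toddler I crosses ← the storage bay.
5. toddler I, toddler II, and toddler III cross → the lab module.

5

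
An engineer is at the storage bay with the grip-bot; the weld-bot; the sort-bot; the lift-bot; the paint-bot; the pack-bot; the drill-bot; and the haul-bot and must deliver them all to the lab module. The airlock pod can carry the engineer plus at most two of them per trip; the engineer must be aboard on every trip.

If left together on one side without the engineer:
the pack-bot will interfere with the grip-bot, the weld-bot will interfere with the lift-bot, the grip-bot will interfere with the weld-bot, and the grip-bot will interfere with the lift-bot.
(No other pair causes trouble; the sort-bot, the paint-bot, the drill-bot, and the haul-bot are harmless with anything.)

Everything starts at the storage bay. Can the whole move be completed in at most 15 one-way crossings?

Yes — this plan uses 13 crossings (≤ 15):
1. Engineer goes to the lab module with the grip-bot and the weld-bot.  [the storage bay: the drill-bot, the haul-bot, the lift-bot, the pack-bot, the paint-bot, the sort-bot | the lab module: the grip-bot, the weld-bot]
2. Engineer goes back to the storage bay with the grip-bot.  [the storage bay: the drill-bot, the grip-bot, the haul-bot, the lift-bot, the pack-bot, the paint-bot, the sort-bot | the lab module: the weld-bot]
3. Engineer goes to the lab module with the grip-bot and the sort-bot.  [the storage bay: the drill-bot, the haul-bot, the lift-bot, the pack-bot, the paint-bot | the lab module: the grip-bot, the sort-bot, the weld-bot]
4. Engineer goes back to the storage bay with the grip-bot.  [the storage bay: the drill-bot, the grip-bot, the haul-bot, the lift-bot, the pack-bot, the paint-bot | the lab module: the sort-bot, the weld-bot]
5. Engineer goes to the lab module with the grip-bot and the paint-bot.  [the storage bay: the drill-bot, the haul-bot, the lift-bot, the pack-bot | the lab module: the grip-bot, the paint-bot, the sort-bot, the weld-bot]
6. Engineer goes back to the storage bay with the grip-bot.  [the storage bay: the drill-bot, the grip-bot, the haul-bot, the lift-bot, the pack-bot | the lab module: the paint-bot, the sort-bot, the weld-bot]
7. Engineer goes to the lab module with the grip-bot and the pack-bot.  [the storage bay: the drill-bot, the haul-bot, the lift-bot | the lab module: the grip-bot, the pack-bot, the paint-bot, the sort-bot, the weld-bot]
8. Engineer goes back to the storage bay with the grip-bot.  [the storage bay: the drill-bot, the grip-bot, the haul-bot, the lift-bot | the lab module: the pack-bot, the paint-bot, the sort-bot, the weld-bot]
9. Engineer goes to the lab module with the drill-bot and the grip-bot.  [the storage bay: the haul-bot, the lift-bot | the lab module: the drill-bot, the grip-bot, the pack-bot, the paint-bot, the sort-bot, the weld-bot]
10. Engineer goes back to the storage bay with the grip-bot.  [the storage bay: the grip-bot, the haul-bot, the lift-bot | the lab module: the drill-bot, the pack-bot, the paint-bot, the sort-bot, the weld-bot]
11. Engineer goes to the lab module with the grip-bot and the haul-bot.  [the storage bay: the lift-bot | the lab module: the drill-bot, the grip-bot, the haul-bot, the pack-bot, the paint-bot, the sort-bot, the weld-bot]
12. Engineer goes back to the storage bay with the grip-bot.  [the storage bay: the grip-bot, the lift-bot | the lab module: the drill-bot, the haul-bot, the pack-bot, the paint-bot, the sort-bot, the weld-bot]
13. Engineer goes to the lab module with the grip-bot and the lift-bot.  [the storage bay: — | the lab module: the drill-bot, the grip-bot, the haul-bot, the lift-bot, the pack-bot, the paint-bot, the sort-bot, the weld-bot]

Yes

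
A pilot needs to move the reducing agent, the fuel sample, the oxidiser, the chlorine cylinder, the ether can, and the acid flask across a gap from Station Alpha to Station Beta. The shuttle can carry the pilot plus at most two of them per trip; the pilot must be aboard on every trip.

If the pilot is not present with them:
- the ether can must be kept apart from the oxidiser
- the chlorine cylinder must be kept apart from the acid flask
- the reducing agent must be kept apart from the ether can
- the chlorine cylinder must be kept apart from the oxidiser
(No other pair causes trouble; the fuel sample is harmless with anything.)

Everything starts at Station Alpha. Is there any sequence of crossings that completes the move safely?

Yes

1. Pilot goes to Station Beta with the chlorine cylinder and the ether can.  [Station Alpha: the acid flask, the fuel sample, the oxidiser, the reducing agent | Station Beta: the chlorine cylinder, the ether can]
2. Pilot goes back to Station Alpha alone.  [Station Alpha: the acid flask, the fuel sample, the oxidiser, the reducing agent | Station Beta: the chlorine cylinder, the ether can]
3. Pilot goes to Station Beta with the fuel sample and the reducing agent.  [Station Alpha: the acid flask, the oxidiser | Station Beta: the chlorine cylinder, the ether can, the fuel sample, the reducing agent]
4. Pilot goes back to Station Alpha with the ether can.  [Station Alpha: the acid flask, the ether can, the oxidiser | Station Beta: the chlorine cylinder, the fuel sample, the reducing agent]
5. Pilot goes to Station Beta with the acid flask and the oxidiser.  [Station Alpha: the ether can | Station Beta: the acid flask, the chlorine cylinder, the fuel sample, the oxidiser, the reducing agent]
6. Pilot goes back to Station Alpha with the chlorine cylinder.  [Station Alpha: the chlorine cylinder, the ether can | Station Beta: the acid flask, the fuel sample, the oxidiser, the reducing agent]
7. Pilot goes to Station Beta with the chlorine cylinder and the ether can.  [Station Alpha: — | Station Beta: the acid flask, the chlorine cylinder, the ether can, the fuel sample, the oxidiser, the reducing agent]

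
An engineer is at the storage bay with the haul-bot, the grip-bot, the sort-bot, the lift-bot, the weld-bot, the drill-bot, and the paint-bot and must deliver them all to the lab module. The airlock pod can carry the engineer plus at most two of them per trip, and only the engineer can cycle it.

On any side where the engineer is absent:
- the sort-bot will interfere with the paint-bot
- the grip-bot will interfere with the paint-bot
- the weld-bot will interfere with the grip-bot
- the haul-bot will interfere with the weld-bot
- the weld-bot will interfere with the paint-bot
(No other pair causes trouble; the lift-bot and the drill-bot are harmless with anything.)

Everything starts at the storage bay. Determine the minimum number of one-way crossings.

11

Counting alone: the engineer can take at most 2 across per trip to the lab module, so moving all 7 needs at least 4 loaded trips out, with a return between consecutive ones — at least 7 crossings.
The safety rule pushes this higher. Following every safe sequence of crossings, the most of the 7 that can be at the lab module as the airlock pod arrives there on crossings 7, 9 is 5, 6 respectively — never all 7.
So no plan with fewer than 11 crossings exists, and this one achieves 11:
1. Engineer goes to the lab module with the paint-bot and the weld-bot.  [the storage bay: the drill-bot, the grip-bot, the haul-bot, the lift-bot, the sort-bot | the lab module: the paint-bot, the weld-bot]
2. Engineer goes back to the storage bay with the weld-bot.  [the storage bay: the drill-bot, the grip-bot, the haul-bot, the lift-bot, the sort-bot, the weld-bot | the lab module: the paint-bot]
3. Engineer goes to the lab module with the grip-bot and the haul-bot.  [the storage bay: the drill-bot, the lift-bot, the sort-bot, the weld-bot | the lab module: the grip-bot, the haul-bot, the paint-bot]
4. Engineer goes back to the storage bay with the grip-bot.  [the storage bay: the drill-bot, the grip-bot, the lift-bot, the sort-bot, the weld-bot | the lab module: the haul-bot, the paint-bot]
5. Engineer goes to the lab module with the grip-bot and the sort-bot.  [the storage bay: the drill-bot, the lift-bot, the weld-bot | the lab module: the grip-bot, the haul-bot, the paint-bot, the sort-bot]
6. Engineer goes back to the storage bay with the paint-bot.  [the storage bay: the drill-bot, the lift-bot, the paint-bot, the weld-bot | the lab module: the grip-bot, the haul-bot, the sort-bot]
7. Engineer goes to the lab module with the lift-bot and the weld-bot.  [the storage bay: the drill-bot, the paint-bot | the lab module: the grip-bot, the haul-bot, the lift-bot, the sort-bot, the weld-bot]
8. Engineer goes back to the storage bay with the weld-bot.  [the storage bay: the drill-bot, the paint-bot, the weld-bot | the lab module: the grip-bot, the haul-bot, the lift-bot, the sort-bot]
9. Engineer goes to the lab module with the drill-bot and the weld-bot.  [the storage bay: the paint-bot | the lab module: the drill-bot, the grip-bot, the haul-bot, the lift-bot, the sort-bot, the weld-bot]
10. Engineer goes back to the storage bay with the weld-bot.  [the storage bay: the paint-bot, the weld-bot | the lab module: the drill-bot, the grip-bot, the haul-bot, the lift-bot, the sort-bot]
11. Engineer goes to the lab module with the paint-bot and the weld-bot.  [the storage bay: — | the lab module: the drill-bot, the grip-bot, the haul-bot, the lift-bot, the paint-bot, the sort-bot, the weld-bot]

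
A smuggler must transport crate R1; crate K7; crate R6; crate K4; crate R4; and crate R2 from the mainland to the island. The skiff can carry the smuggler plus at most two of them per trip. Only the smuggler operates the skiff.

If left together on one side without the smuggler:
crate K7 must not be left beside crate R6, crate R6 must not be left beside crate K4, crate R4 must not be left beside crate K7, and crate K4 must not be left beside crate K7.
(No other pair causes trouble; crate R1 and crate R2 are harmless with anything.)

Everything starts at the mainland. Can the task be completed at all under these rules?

Yes

1. Smuggler goes to the island with crate K7 and crate R6.  [the mainland: crate K4, crate R1, crate R2, crate R4 | the island: crate K7, crate R6]
2. Smuggler goes back to the mainland with crate K7.  [the mainland: crate K4, crate K7, crate R1, crate R2, crate R4 | the island: crate R6]
3. Smuggler goes to the island with crate K7 and crate R1.  [the mainland: crate K4, crate R2, crate R4 | the island: crate K7, crate R1, crate R6]
4. Smuggler goes back to the mainland with crate K7.  [the mainland: crate K4, crate K7, crate R2, crate R4 | the island: crate R1, crate R6]
5. Smuggler goes to the island with crate K7 and crate R4.  [the mainland: crate K4, crate R2 | the island: crate K7, crate R1, crate R4, crate R6]
6. Smuggler goes back to the mainland with crate K7.  [the mainland: crate K4, crate K7, crate R2 | the island: crate R1, crate R4, crate R6]
7. Smuggler goes to the island with crate K7 and crate R2.  [the mainland: crate K4 | the island: crate K7, crate R1, crate R2, crate R4, crate R6]
8. Smuggler goes back to the mainland with crate K7.  [the mainland: crate K4, crate K7 | the island: crate R1, crate R2, crate R4, crate R6]
9. Smuggler goes to the island with crate K4 and crate K7.  [the mainland: — | the island: crate K4, crate K7, crate R1, crate R2, crate R4, crate R6]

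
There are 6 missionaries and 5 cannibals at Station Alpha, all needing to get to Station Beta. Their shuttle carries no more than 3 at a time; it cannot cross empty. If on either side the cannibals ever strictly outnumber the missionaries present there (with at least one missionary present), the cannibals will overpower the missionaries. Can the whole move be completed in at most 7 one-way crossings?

No

Counting alone: each trip to Station Beta takes at most 3 across and each return brings at least 1 back, so after t trips out (and t−1 returns) at most 3t − (t−1) of the 11 are across; that first reaches 11 at t = 5, so at least 9 crossings are needed.
Since 7 < 9, 7 crossings cannot be enough. (The shortest complete plan in fact takes 9:)
1. 3 cannibals → Station Beta.  (Station Alpha: 6M 2C; Station Beta: 0M 3C)
2. 1 cannibal ← Station Alpha.  (Station Alpha: 6M 3C; Station Beta: 0M 2C)
3. 3 missionaries → Station Beta.  (Station Alpha: 3M 3C; Station Beta: 3M 2C)
4. 1 missionary ← Station Alpha.  (Station Alpha: 4M 3C; Station Beta: 2M 2C)
5. 2 missionaries and 1 cannibal → Station Beta.  (Station Alpha: 2M 2C; Station Beta: 4M 3C)
6. 1 missionary ← Station Alpha.  (Station Alpha: 3M 2C; Station Beta: 3M 3C)
7. 2 missionaries and 1 cannibal → Station Beta.  (Station Alpha: 1M 1C; Station Beta: 5M 4C)
8. 1 missionary ← Station Alpha.  (Station Alpha: 2M 1C; Station Beta: 4M 4C)
9. 2 missionaries and 1 cannibal → Station Beta.  (Station Alpha: 0M 0C; Station Beta: 6M 5C)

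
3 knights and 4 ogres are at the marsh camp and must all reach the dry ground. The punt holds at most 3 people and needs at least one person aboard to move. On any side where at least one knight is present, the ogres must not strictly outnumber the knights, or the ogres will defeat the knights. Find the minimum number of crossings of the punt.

The ogres already outnumber the knights at the marsh camp before anyone moves, so the starting position itself is disallowed.

impossible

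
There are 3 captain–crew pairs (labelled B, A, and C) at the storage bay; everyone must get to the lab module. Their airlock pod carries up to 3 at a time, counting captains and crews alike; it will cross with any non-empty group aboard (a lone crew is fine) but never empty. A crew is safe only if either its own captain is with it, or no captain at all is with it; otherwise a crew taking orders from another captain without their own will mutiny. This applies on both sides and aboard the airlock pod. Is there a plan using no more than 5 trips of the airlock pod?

Yes

Yes — this plan uses 5 crossings (≤ 5):
1. captain B and crew B cross → the lab module.
2. captain B crosses ← the storage bay.
3. captain A, captain B, and captain C cross → the lab module.
4. crew B crosses ← the storage bay.
5. crew A, crew B, and crew C cross → the lab module.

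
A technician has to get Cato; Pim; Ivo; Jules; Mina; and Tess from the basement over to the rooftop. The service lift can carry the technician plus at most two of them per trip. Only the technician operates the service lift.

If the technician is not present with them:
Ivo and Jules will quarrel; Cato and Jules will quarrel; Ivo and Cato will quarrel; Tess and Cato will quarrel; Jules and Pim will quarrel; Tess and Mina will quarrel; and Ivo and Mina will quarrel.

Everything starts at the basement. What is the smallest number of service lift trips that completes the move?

impossible

Whatever the first load, the items left behind include a forbidden pair without the technician. No opening move is safe, so no plan exists.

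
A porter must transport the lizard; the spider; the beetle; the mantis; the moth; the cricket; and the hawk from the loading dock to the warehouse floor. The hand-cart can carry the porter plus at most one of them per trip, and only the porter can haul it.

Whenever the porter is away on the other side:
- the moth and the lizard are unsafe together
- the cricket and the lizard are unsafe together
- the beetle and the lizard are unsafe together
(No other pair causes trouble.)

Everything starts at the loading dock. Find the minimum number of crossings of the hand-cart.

Following every safe sequence of crossings from the start, the most of the 7 that can be at the warehouse floor as the hand-cart arrives there on crossings 1, 3, 5, 7, 9 is 1, 2, 3, 4, 5 respectively; the best ever achieved is 5 of 7.
From crossing 11 on, no configuration arises that was not already reachable earlier: only 72 distinct safe configurations (who is on which side, and where the hand-cart is) can ever be reached, none of them has everyone across, and every continuation just revisits them. So no valid plan exists.

impossible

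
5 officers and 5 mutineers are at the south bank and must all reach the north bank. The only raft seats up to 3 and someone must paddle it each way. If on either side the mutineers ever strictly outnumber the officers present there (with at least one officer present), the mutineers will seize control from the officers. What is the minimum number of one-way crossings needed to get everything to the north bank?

Counting alone: each trip to the north bank takes at most 3 across and each return brings at least 1 back, so after t trips out (and t−1 returns) at most 3t − (t−1) of the 10 are across; that first reaches 10 at t = 5, so at least 9 crossings are needed.
The safety rule pushes this higher. Following every safe sequence of crossings, the most of the 10 that can be at the north bank as the raft arrives there on crossing 9 is 9 — never all 10.
So no plan with fewer than 11 crossings exists, and this one achieves 11:
1. 2 mutineers → the north bank.  (the south bank: 5O 3M; the north bank: 0O 2M)
2. 1 mutineer ← the south bank.  (the south bank: 5O 4M; the north bank: 0O 1M)
3. 3 mutineers → the north bank.  (the south bank: 5O 1M; the north bank: 0O 4M)
4. 1 mutineer ← the south bank.  (the south bank: 5O 2M; the north bank: 0O 3M)
5. 3 officers → the north bank.  (the south bank: 2O 2M; the north bank: 3O 3M)
6. 1 officer and 1 mutineer ← the south bank.  (the south bank: 3O 3M; the north bank: 2O 2M)
7. 3 officers → the north bank.  (the south bank: 0O 3M; the north bank: 5O 2M)
8. 1 mutineer ← the south bank.  (the south bank: 0O 4M; the north bank: 5O 1M)
9. 2 mutineers → the north bank.  (the south bank: 0O 2M; the north bank: 5O 3M)
10. 1 mutineer ← the south bank.  (the south bank: 0O 3M; the north bank: 5O 2M)
11. 3 mutineers → the north bank.  (the south bank: 0O 0M; the north bank: 5O 5M)

11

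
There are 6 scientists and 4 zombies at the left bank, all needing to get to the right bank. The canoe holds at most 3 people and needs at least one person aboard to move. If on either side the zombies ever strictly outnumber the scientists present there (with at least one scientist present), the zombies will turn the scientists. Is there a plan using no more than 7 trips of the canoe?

Counting alone: each trip to the right bank takes at most 3 across and each return brings at least 1 back, so after t trips out (and t−1 returns) at most 3t − (t−1) of the 10 are across; that first reaches 10 at t = 5, so at least 9 crossings are needed.
Since 7 < 9, 7 crossings cannot be enough. (The shortest complete plan in fact takes 9:)
1. 2 zombies → the right bank.  (the left bank: 6S 2Z; the right bank: 0S 2Z)
2. 1 zombie ← the left bank.  (the left bank: 6S 3Z; the right bank: 0S 1Z)
3. 3 zombies → the right bank.  (the left bank: 6S 0Z; the right bank: 0S 4Z)
4. 1 zombie ← the left bank.  (the left bank: 6S 1Z; the right bank: 0S 3Z)
5. 3 scientists → the right bank.  (the left bank: 3S 1Z; the right bank: 3S 3Z)
6. 1 zombie ← the left bank.  (the left bank: 3S 2Z; the right bank: 3S 2Z)
7. 1 scientist and 2 zombies → the right bank.  (the left bank: 2S 0Z; the right bank: 4S 4Z)
8. 1 zombie ← the left bank.  (the left bank: 2S 1Z; the right bank: 4S 3Z)
9. 2 scientists and 1 zombie → the right bank.  (the left bank: 0S 0Z; the right bank: 6S 4Z)

No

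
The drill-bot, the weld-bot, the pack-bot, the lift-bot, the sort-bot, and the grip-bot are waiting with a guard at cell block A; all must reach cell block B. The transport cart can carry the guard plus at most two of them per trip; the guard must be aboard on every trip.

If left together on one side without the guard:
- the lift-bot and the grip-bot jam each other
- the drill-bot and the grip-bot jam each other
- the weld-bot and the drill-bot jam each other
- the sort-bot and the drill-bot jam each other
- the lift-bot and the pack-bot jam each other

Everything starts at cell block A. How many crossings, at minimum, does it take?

Counting alone: the guard can take at most 2 across per trip to cell block B, so moving all 6 needs at least 3 loaded trips out, with a return between consecutive ones — at least 5 crossings.
The safety rule pushes this higher. Following every safe sequence of crossings, the most of the 6 that can be at cell block B as the transport cart arrives there on crossing 5 is 5 — never all 6.
So no plan with fewer than 7 crossings exists, and this one achieves 7:
1. Guard goes to cell block B with the drill-bot and the lift-bot.
2. Guard goes back to cell block A alone.
3. Guard goes to cell block B with the pack-bot and the weld-bot.
4. Guard goes back to cell block A with the drill-bot and the lift-bot.
5. Guard goes to cell block B with the grip-bot and the sort-bot.
6. Guard goes back to cell block A alone.
7. Guard goes to cell block B with the drill-bot and the lift-bot.

7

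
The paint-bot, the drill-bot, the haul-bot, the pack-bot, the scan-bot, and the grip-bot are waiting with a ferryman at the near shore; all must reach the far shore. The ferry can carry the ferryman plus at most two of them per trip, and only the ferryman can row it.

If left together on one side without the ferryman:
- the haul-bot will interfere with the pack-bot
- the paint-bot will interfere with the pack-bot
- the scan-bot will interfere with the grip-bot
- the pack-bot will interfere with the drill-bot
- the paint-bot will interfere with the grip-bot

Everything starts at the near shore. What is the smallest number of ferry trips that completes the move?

Counting alone: the ferryman can take at most 2 across per trip to the far shore, so moving all 6 needs at least 3 loaded trips out, with a return between consecutive ones — at least 5 crossings.
The safety rule pushes this higher. Following every safe sequence of crossings, the most of the 6 that can be at the far shore as the ferry arrives there on crossing 5 is 5 — never all 6.
So no plan with fewer than 7 crossings exists, and this one achieves 7:
1. Ferryman goes to the far shore with the grip-bot and the pack-bot.
2. Ferryman goes back to the near shore alone.
3. Ferryman goes to the far shore with the drill-bot and the paint-bot.
4. Ferryman goes back to the near shore with the grip-bot and the pack-bot.
5. Ferryman goes to the far shore with the haul-bot and the scan-bot.
6. Ferryman goes back to the near shore alone.
7. Ferryman goes to the far shore with the grip-bot and the pack-bot.

7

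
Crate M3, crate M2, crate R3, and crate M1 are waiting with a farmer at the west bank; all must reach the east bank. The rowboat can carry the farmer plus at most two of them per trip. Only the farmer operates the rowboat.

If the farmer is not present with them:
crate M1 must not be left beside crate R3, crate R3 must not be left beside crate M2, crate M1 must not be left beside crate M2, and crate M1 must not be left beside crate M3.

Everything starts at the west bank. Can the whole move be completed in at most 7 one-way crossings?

Yes — this plan uses 5 crossings (≤ 7):
1. Farmer goes to the east bank with crate M1 and crate M2.
2. Farmer goes back to the west bank with crate M2.
3. Farmer goes to the east bank with crate M2 and crate M3.
4. Farmer goes back to the west bank with crate M1.
5. Farmer goes to the east bank with crate M1 and crate R3.

Yes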